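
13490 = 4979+8511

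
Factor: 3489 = 3^1*1163^1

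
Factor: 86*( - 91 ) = - 7826 = - 2^1 * 7^1*13^1*43^1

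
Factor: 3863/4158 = 2^( - 1) * 3^(-3 )*7^(  -  1) *11^( - 1)*3863^1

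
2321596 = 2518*922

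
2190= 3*730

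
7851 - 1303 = 6548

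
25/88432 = 25/88432 = 0.00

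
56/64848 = 1/1158 = 0.00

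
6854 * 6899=47285746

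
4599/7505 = 4599/7505 =0.61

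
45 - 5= 40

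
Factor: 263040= 2^7*3^1*5^1*137^1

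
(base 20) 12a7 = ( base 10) 9007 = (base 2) 10001100101111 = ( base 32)8PF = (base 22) ID9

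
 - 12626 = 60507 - 73133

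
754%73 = 24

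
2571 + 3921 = 6492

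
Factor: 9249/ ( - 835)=- 3^1*5^( - 1)*167^( - 1 )*3083^1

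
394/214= 197/107 = 1.84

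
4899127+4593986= 9493113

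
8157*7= 57099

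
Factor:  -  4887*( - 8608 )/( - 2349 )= -1558048/87 = - 2^5*3^( - 1 )*29^(-1)*181^1*269^1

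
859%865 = 859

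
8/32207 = 8/32207 = 0.00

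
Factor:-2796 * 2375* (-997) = 6620578500 = 2^2*3^1*5^3*19^1*233^1*997^1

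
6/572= 3/286 = 0.01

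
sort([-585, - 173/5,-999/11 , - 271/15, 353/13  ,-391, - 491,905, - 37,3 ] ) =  [-585, - 491,-391, - 999/11  , - 37, - 173/5, - 271/15,3,353/13,905] 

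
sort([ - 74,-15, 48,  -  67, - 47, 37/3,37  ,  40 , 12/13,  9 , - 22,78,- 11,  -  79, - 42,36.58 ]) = [  -  79, - 74,-67 ,-47, - 42, - 22,- 15  , - 11, 12/13,9 , 37/3, 36.58, 37, 40,  48, 78]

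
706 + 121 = 827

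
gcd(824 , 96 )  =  8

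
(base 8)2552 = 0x56A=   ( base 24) 29I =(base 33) 190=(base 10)1386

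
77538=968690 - 891152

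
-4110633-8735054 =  - 12845687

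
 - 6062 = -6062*1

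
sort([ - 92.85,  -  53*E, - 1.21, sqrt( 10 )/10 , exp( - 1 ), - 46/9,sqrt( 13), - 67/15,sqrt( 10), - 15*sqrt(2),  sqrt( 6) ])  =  [ - 53*E, -92.85, - 15*sqrt(2), - 46/9, - 67/15, -1.21,sqrt ( 10) /10,exp( - 1),sqrt ( 6),sqrt (10 ),  sqrt( 13) ] 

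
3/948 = 1/316 = 0.00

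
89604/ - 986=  - 91 + 61/493 = - 90.88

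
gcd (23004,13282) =2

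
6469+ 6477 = 12946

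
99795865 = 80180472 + 19615393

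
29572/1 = 29572 = 29572.00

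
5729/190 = 5729/190 = 30.15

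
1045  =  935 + 110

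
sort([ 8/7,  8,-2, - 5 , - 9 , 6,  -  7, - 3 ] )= [ - 9, - 7, - 5, - 3, - 2,8/7, 6, 8 ]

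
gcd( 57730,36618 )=2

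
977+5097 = 6074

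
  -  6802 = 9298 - 16100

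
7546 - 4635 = 2911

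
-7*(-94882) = 664174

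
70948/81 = 875  +  73/81 = 875.90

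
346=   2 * 173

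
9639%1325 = 364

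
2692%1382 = 1310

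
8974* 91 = 816634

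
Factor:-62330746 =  - 2^1*167^1*186619^1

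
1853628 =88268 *21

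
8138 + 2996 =11134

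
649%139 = 93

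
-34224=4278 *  ( - 8)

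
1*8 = 8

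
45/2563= 45/2563  =  0.02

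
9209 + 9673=18882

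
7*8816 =61712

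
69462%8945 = 6847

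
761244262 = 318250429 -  - 442993833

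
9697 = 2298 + 7399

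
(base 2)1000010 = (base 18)3C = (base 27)2c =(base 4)1002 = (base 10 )66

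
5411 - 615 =4796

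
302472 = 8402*36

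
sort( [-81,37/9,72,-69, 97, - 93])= [ - 93, - 81,-69,  37/9, 72, 97] 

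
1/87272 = 1/87272 = 0.00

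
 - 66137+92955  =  26818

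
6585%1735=1380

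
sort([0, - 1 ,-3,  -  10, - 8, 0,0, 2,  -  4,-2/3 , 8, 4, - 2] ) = [ - 10,  -  8,-4, - 3,  -  2, - 1, - 2/3 , 0, 0, 0,  2, 4,8]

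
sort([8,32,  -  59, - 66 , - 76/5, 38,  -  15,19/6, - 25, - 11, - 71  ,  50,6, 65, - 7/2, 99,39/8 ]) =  [ - 71, - 66,  -  59,  -  25 ,-76/5, - 15,-11,- 7/2,19/6,39/8, 6 , 8,  32, 38,50,65, 99 ] 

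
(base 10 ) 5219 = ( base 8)12143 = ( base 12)302B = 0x1463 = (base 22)ah5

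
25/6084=25/6084 = 0.00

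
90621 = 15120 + 75501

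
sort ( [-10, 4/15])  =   [-10,4/15]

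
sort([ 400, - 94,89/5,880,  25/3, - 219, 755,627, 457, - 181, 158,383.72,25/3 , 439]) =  [ - 219, - 181, - 94,25/3,25/3, 89/5,158,383.72,400, 439,457,627,755,  880]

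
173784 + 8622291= 8796075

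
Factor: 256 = 2^8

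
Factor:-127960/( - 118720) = 2^(-3)*53^(-1)*457^1 = 457/424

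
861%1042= 861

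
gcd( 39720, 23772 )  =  12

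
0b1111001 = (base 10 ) 121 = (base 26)4h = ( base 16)79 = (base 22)5b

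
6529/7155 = 6529/7155= 0.91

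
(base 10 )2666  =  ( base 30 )2sq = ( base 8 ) 5152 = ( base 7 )10526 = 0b101001101010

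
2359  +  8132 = 10491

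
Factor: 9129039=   3^1*3043013^1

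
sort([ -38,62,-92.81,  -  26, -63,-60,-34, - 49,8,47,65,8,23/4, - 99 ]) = [ - 99,-92.81, - 63, - 60,-49, - 38, - 34 , - 26, 23/4 , 8,  8,47, 62,65 ]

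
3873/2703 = 1291/901 = 1.43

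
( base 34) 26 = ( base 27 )2K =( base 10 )74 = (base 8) 112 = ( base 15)4e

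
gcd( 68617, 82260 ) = 1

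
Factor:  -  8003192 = - 2^3*17^1*83^1*709^1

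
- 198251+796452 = 598201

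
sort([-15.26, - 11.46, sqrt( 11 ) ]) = [-15.26, - 11.46, sqrt( 11) ] 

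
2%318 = 2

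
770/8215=154/1643= 0.09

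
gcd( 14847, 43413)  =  3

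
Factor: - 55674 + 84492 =2^1*3^2*1601^1=28818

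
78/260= 3/10 = 0.30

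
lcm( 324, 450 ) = 8100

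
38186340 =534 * 71510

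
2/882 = 1/441 = 0.00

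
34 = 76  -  42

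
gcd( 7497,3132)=9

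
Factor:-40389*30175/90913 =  - 3^1*5^2*17^1*71^1*229^( - 1) * 397^( - 1 )*13463^1 = - 1218738075/90913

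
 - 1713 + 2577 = 864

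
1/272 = 1/272 = 0.00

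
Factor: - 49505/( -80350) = 2^(-1 )*5^( - 1)*1607^( - 1 )*9901^1 = 9901/16070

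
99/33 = 3 = 3.00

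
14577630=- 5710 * ( - 2553)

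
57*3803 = 216771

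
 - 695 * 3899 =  - 2709805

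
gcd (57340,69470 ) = 10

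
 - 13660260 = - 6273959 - 7386301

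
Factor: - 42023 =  - 42023^1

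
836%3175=836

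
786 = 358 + 428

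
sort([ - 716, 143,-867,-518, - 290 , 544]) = [-867,- 716,-518, - 290,  143, 544]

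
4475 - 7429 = - 2954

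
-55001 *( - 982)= 54010982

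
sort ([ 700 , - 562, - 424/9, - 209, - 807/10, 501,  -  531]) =[ - 562, - 531 , - 209, - 807/10, - 424/9,  501,700]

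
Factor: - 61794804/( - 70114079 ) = 2^2*3^1*7^(- 1)*5149567^1*10016297^( - 1) 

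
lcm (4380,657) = 13140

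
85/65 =1 + 4/13 = 1.31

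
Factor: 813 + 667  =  1480 = 2^3*5^1*37^1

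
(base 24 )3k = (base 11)84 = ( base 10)92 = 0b1011100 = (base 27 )3b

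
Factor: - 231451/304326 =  - 2^( - 1) * 3^( - 2)*29^( - 1)*397^1 = - 397/522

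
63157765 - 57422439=5735326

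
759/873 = 253/291 = 0.87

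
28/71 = 28/71 = 0.39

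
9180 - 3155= 6025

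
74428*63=4688964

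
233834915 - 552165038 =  - 318330123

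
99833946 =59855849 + 39978097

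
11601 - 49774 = - 38173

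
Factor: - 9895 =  - 5^1*1979^1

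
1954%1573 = 381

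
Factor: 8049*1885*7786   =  118132033890 = 2^1 * 3^1*5^1*13^1 * 17^1*29^1*229^1*2683^1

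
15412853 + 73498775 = 88911628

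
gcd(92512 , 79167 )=1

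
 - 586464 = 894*(-656)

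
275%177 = 98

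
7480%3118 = 1244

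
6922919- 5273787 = 1649132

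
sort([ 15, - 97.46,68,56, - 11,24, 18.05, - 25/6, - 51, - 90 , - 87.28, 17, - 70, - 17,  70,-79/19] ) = [ - 97.46, - 90, - 87.28, - 70,-51, - 17, - 11, - 25/6, - 79/19,15,17,18.05,24, 56,68, 70 ] 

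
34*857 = 29138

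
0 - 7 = - 7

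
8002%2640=82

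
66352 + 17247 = 83599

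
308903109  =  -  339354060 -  - 648257169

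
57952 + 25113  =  83065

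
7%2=1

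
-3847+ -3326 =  - 7173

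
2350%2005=345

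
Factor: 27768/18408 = 89/59= 59^( - 1 ) * 89^1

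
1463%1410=53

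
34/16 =2+1/8 = 2.12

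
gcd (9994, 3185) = 1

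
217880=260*838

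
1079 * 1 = 1079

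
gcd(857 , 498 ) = 1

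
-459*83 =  - 38097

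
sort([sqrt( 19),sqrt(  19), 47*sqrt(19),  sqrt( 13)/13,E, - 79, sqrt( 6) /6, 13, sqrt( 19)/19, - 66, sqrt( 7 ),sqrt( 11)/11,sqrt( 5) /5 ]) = [- 79, - 66, sqrt( 19)/19  ,  sqrt( 13)/13, sqrt( 11 )/11,sqrt ( 6)/6 , sqrt(5)/5, sqrt (7), E,  sqrt( 19 ), sqrt(19), 13,47*sqrt ( 19)]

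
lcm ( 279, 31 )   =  279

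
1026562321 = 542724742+483837579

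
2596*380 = 986480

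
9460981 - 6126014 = 3334967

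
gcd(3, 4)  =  1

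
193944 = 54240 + 139704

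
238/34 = 7= 7.00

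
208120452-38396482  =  169723970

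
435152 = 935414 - 500262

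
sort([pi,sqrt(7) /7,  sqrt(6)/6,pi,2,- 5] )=[- 5,  sqrt(7) /7,sqrt(6)/6,2,pi, pi]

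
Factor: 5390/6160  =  2^( - 3 ) * 7^1 = 7/8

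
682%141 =118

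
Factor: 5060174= 2^1 * 7^1*361441^1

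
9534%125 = 34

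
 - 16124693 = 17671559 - 33796252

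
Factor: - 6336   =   - 2^6* 3^2*11^1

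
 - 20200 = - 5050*4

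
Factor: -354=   -  2^1* 3^1  *  59^1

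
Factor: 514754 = 2^1*163^1*1579^1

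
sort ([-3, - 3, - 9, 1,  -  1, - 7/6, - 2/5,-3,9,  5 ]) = [ - 9, - 3, - 3, - 3, - 7/6, - 1, - 2/5,1, 5, 9] 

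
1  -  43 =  - 42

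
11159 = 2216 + 8943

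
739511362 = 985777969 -246266607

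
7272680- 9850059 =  - 2577379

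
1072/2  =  536= 536.00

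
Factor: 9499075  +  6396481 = 15895556 = 2^2 * 1669^1*2381^1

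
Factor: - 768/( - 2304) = 1/3= 3^ (-1)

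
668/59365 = 668/59365= 0.01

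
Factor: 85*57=4845 = 3^1 * 5^1*17^1* 19^1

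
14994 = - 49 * ( - 306)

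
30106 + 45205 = 75311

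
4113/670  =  6 + 93/670 = 6.14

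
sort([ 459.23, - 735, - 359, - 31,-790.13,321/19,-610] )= [ - 790.13, - 735, - 610, - 359, - 31 , 321/19,459.23]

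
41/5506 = 41/5506 = 0.01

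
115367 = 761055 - 645688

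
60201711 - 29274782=30926929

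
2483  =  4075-1592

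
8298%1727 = 1390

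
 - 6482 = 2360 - 8842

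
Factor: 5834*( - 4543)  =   - 2^1*7^1*11^1*59^1*2917^1 = -  26503862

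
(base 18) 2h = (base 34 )1J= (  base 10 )53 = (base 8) 65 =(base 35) 1i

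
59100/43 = 59100/43 =1374.42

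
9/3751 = 9/3751 = 0.00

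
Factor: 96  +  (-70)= 2^1*13^1 = 26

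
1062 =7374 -6312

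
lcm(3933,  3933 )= 3933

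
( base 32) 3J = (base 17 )6D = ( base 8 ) 163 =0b1110011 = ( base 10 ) 115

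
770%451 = 319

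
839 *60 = 50340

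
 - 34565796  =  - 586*58986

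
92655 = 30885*3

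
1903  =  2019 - 116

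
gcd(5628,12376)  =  28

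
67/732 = 67/732 = 0.09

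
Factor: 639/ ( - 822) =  - 2^( - 1)*3^1*71^1*137^( -1) = - 213/274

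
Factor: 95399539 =73^1 * 137^1*9539^1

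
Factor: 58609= 29^1*43^1*47^1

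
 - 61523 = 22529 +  -84052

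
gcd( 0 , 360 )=360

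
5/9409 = 5/9409 = 0.00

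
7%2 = 1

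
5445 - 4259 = 1186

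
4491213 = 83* 54111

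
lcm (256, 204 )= 13056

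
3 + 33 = 36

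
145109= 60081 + 85028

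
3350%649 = 105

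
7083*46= 325818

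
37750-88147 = -50397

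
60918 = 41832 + 19086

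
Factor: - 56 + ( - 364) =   -  2^2*3^1 * 5^1* 7^1 = -420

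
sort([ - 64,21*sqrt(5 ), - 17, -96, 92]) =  [ - 96, - 64, - 17, 21*sqrt( 5),  92 ] 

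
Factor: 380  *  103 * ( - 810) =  - 31703400 = - 2^3*3^4 * 5^2*19^1 * 103^1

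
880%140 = 40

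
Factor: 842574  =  2^1* 3^1*19^2*389^1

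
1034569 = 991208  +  43361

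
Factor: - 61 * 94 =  - 2^1*47^1*61^1 = - 5734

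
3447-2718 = 729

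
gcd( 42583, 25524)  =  1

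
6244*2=12488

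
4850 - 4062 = 788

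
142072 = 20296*7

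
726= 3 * 242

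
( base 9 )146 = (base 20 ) 63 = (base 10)123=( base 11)102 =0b1111011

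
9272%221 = 211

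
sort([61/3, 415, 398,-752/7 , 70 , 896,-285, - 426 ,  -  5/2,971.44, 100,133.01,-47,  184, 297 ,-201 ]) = [-426  , - 285,-201,-752/7, - 47, - 5/2,  61/3,  70, 100,133.01,  184, 297,398, 415,896,  971.44]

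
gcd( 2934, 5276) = 2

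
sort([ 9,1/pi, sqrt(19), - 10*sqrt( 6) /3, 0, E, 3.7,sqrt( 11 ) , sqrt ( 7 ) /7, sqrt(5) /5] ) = [ - 10*sqrt( 6 ) /3, 0,1/pi,sqrt (7)/7,sqrt( 5)/5, E,sqrt( 11),3.7, sqrt( 19),9]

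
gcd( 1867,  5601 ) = 1867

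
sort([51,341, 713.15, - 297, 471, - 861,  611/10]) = [ - 861, - 297,51, 611/10,341,471,713.15] 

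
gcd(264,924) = 132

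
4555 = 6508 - 1953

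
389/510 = 389/510 = 0.76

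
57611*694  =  39982034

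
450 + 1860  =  2310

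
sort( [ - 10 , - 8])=[-10 , - 8]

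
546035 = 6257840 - 5711805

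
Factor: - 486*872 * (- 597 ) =253003824  =  2^4 * 3^6*109^1*  199^1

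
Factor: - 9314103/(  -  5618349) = 3^( - 2 )*11^ (-1 )*23^2*5869^1 * 18917^( - 1) = 3104701/1872783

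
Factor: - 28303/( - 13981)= 41^( - 1 )*83^1 = 83/41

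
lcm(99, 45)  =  495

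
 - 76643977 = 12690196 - 89334173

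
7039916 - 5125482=1914434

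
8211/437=18 + 15/19  =  18.79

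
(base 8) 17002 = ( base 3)101112112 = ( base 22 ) fj4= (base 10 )7682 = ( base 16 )1e02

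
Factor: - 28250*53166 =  - 2^2*3^1 * 5^3*113^1*8861^1= -1501939500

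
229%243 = 229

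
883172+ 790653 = 1673825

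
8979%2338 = 1965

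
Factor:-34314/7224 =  - 2^(-2 )*19^1 = -  19/4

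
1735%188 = 43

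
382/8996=191/4498 =0.04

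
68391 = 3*22797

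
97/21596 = 97/21596= 0.00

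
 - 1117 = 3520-4637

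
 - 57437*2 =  - 114874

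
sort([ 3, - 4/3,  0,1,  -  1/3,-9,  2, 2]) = [ - 9, - 4/3 , - 1/3,0, 1,2, 2, 3 ] 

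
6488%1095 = 1013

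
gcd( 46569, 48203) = 817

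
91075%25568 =14371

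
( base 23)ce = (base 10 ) 290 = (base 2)100100010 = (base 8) 442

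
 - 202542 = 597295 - 799837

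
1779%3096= 1779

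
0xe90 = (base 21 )89B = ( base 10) 3728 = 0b111010010000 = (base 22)7fa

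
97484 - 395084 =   -  297600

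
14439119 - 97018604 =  - 82579485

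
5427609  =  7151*759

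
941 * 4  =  3764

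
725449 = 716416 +9033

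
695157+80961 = 776118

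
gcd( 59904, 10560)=192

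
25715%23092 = 2623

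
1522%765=757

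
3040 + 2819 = 5859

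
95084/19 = 95084/19 = 5004.42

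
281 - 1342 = -1061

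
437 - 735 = - 298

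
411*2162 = 888582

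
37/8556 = 37/8556 = 0.00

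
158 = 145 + 13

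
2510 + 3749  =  6259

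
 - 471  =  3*( - 157 )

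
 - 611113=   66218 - 677331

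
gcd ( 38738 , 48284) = 2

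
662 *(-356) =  -235672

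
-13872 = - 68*204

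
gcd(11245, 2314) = 13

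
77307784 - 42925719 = 34382065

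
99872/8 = 12484 = 12484.00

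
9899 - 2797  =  7102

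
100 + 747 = 847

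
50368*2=100736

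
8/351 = 8/351= 0.02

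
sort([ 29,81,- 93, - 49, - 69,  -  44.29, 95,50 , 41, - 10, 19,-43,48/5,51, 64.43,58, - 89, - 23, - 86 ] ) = [ - 93, - 89,-86, - 69,-49, - 44.29, -43,-23,-10,48/5, 19, 29, 41,50, 51,58, 64.43, 81, 95] 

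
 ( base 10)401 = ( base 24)gh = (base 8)621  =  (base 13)24B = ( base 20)101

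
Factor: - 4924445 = -5^1 * 173^1 * 5693^1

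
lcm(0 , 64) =0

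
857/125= 6 + 107/125 = 6.86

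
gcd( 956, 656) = 4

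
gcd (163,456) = 1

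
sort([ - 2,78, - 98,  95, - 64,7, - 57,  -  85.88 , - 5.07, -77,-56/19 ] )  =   [-98, - 85.88, - 77  ,-64 , - 57,-5.07, - 56/19, - 2  ,  7,78,95] 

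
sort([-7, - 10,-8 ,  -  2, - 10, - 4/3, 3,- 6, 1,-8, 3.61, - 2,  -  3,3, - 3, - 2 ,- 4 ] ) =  [- 10, -10,-8, - 8,-7,  -  6, - 4,- 3, - 3, - 2, - 2, - 2, - 4/3, 1, 3, 3,3.61 ] 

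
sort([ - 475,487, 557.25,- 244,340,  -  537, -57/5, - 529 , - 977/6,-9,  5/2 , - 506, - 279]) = [ - 537, - 529,-506,-475, - 279,-244,-977/6,-57/5,-9,  5/2, 340, 487,557.25 ] 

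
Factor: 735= 3^1*5^1*7^2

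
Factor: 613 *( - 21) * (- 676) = 8702148 = 2^2 * 3^1*7^1*13^2*613^1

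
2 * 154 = 308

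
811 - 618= 193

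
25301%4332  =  3641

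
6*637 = 3822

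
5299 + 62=5361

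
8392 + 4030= 12422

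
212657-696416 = - 483759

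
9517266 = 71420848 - 61903582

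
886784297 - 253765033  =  633019264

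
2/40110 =1/20055 = 0.00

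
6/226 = 3/113 = 0.03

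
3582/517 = 3582/517 = 6.93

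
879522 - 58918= 820604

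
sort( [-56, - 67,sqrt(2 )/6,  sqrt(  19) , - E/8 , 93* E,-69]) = [  -  69, - 67,-56, - E/8,  sqrt( 2 ) /6, sqrt( 19),  93  *E]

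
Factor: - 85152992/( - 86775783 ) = 2^5*3^( - 1 )*23^1 * 127^1*911^1 * 28925261^( - 1)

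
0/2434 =0 = 0.00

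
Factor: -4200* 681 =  - 2860200 = -2^3*3^2 * 5^2*7^1*227^1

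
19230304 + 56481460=75711764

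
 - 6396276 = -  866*7386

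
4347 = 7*621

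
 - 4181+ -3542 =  - 7723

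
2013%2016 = 2013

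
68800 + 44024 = 112824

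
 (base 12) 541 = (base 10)769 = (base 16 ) 301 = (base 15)364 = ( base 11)63A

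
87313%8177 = 5543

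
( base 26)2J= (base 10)71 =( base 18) 3H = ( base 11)65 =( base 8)107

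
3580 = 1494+2086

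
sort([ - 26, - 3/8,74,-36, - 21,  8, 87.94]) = [  -  36, - 26 , - 21 ,  -  3/8 , 8, 74, 87.94 ] 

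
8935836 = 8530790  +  405046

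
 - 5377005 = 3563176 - 8940181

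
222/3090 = 37/515 = 0.07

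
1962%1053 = 909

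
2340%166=16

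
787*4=3148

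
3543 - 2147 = 1396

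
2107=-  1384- - 3491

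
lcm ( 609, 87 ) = 609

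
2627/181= 14+93/181 =14.51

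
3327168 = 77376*43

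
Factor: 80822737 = 109^1*741493^1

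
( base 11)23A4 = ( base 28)403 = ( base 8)6103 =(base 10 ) 3139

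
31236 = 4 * 7809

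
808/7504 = 101/938  =  0.11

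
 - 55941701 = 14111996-70053697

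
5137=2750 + 2387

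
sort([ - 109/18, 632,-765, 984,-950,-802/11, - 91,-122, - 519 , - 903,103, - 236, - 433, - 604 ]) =[ - 950, - 903,-765, - 604, - 519, - 433, - 236, - 122, - 91, -802/11, - 109/18,103,632, 984 ]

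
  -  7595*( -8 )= 60760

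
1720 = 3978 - 2258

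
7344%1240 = 1144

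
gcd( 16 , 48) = 16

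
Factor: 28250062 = 2^1*14125031^1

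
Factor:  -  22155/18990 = -2^(  -  1 )*3^(-1 )*7^1 = - 7/6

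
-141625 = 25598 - 167223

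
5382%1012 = 322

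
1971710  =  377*5230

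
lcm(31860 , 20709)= 414180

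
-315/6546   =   - 105/2182=-0.05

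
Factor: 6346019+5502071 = 11848090 = 2^1*5^1 * 103^1*11503^1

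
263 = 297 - 34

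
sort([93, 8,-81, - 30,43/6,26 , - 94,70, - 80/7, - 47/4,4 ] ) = [ - 94, - 81, - 30,- 47/4, - 80/7, 4 , 43/6, 8, 26,70,93 ] 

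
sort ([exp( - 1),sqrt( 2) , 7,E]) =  [exp(-1), sqrt( 2 ),E,7] 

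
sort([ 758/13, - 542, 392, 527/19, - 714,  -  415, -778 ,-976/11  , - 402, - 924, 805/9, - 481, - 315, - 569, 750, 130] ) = [ - 924,- 778, - 714,- 569 ,  -  542 ,-481,-415, - 402,  -  315,  -  976/11,527/19, 758/13, 805/9 , 130, 392,750 ]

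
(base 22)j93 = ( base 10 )9397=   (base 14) 35d3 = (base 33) 8kp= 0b10010010110101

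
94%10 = 4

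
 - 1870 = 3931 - 5801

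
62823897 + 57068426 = 119892323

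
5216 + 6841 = 12057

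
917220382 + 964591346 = 1881811728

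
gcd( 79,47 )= 1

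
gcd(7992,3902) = 2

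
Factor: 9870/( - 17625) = -14/25 = - 2^1*5^(-2 )*7^1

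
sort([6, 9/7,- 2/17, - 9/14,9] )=[ - 9/14, - 2/17, 9/7,6,9 ] 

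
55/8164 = 55/8164 = 0.01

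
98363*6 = 590178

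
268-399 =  - 131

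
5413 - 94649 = - 89236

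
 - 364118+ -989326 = - 1353444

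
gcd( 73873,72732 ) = 1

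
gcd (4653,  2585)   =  517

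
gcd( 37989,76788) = 81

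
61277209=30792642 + 30484567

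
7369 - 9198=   -  1829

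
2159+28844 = 31003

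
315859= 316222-363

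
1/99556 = 1/99556 = 0.00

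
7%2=1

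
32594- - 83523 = 116117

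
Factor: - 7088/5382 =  - 2^3*3^ (  -  2)*13^( - 1)*23^( - 1)*443^1 = - 3544/2691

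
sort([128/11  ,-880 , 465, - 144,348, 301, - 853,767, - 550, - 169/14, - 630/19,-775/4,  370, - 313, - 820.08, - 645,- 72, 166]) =[ - 880,-853 , - 820.08 , -645, - 550, - 313, - 775/4, - 144, - 72, - 630/19,- 169/14, 128/11, 166,301,348, 370, 465, 767 ] 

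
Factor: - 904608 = -2^5* 3^4*349^1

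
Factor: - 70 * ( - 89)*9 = 2^1 * 3^2 * 5^1*7^1*89^1= 56070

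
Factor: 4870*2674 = 2^2*5^1*7^1  *  191^1*487^1 = 13022380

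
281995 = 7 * 40285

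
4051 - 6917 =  - 2866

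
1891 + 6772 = 8663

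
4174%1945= 284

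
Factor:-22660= - 2^2 * 5^1*11^1 * 103^1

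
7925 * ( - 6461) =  - 51203425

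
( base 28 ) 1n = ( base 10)51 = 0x33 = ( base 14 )39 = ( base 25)21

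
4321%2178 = 2143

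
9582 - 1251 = 8331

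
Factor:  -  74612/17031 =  - 92/21 = - 2^2 * 3^( - 1 )*7^ ( - 1)*23^1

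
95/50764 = 95/50764=0.00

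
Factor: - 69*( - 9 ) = 3^3 * 23^1  =  621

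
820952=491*1672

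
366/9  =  122/3 = 40.67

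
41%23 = 18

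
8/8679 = 8/8679  =  0.00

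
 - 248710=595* ( - 418 ) 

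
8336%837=803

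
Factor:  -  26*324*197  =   - 2^3*3^4*13^1*197^1= - 1659528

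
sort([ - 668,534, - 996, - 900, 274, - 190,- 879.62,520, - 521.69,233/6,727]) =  [ - 996, - 900,-879.62 , - 668 , - 521.69 , - 190,  233/6,274, 520, 534, 727] 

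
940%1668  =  940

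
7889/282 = 27  +  275/282 = 27.98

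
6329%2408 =1513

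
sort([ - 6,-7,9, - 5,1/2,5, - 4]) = [ - 7,-6,- 5, - 4,  1/2,5,9] 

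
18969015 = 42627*445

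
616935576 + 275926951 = 892862527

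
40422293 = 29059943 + 11362350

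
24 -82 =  - 58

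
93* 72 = 6696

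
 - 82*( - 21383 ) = 1753406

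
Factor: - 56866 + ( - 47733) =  - 11^1*37^1*257^1  =  - 104599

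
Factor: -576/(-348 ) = 2^4*3^1*29^( - 1) = 48/29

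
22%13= 9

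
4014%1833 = 348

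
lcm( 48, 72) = 144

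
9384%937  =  14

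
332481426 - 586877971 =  - 254396545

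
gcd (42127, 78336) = 1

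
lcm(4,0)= 0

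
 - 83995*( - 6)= 503970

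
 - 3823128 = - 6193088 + 2369960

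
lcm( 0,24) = 0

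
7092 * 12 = 85104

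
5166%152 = 150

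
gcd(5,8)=1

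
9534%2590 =1764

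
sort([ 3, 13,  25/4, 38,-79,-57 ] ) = [-79, - 57, 3,25/4,  13, 38 ]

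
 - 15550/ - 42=370 + 5/21= 370.24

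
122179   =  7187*17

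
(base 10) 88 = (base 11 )80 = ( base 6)224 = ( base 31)2Q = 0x58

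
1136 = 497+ 639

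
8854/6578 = 4427/3289 = 1.35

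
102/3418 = 51/1709 = 0.03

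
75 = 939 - 864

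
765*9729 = 7442685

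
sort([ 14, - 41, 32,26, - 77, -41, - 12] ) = [ - 77,-41,-41, -12,14,26,32]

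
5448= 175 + 5273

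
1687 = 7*241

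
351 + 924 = 1275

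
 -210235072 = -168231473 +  -42003599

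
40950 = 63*650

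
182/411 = 182/411 = 0.44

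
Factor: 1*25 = 5^2 = 25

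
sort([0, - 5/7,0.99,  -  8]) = [ - 8,-5/7, 0, 0.99 ] 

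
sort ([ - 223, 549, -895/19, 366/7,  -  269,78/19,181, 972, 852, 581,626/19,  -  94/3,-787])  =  [- 787, - 269,-223, - 895/19, - 94/3, 78/19,626/19, 366/7,181,549,581,852, 972 ] 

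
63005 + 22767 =85772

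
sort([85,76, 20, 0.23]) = [ 0.23,20,76, 85] 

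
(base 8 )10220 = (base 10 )4240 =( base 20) AC0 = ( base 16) 1090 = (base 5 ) 113430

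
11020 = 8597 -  - 2423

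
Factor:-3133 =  - 13^1*241^1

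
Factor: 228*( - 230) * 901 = -2^3 * 3^1*5^1*17^1 * 19^1 * 23^1*53^1 = - 47248440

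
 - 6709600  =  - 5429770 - 1279830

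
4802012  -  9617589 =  - 4815577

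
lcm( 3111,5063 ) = 258213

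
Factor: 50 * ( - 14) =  - 2^2 * 5^2*7^1= - 700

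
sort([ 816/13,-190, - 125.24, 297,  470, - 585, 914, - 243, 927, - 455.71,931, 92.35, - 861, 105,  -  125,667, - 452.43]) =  [ - 861, - 585, - 455.71, - 452.43,-243,- 190, - 125.24, - 125,816/13,92.35, 105,  297, 470,667, 914, 927, 931]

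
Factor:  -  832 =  - 2^6*13^1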